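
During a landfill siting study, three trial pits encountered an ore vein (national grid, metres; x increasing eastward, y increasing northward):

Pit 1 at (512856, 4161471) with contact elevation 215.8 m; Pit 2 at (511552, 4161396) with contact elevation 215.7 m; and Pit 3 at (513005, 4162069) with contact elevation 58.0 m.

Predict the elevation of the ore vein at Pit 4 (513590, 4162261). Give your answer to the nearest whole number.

Let the plane be z = a·x + b·y + c.
Pit 2−Pit 1: −1304a − 75b = −0.1;  Pit 3−Pit 1: 149a + 598b = −157.8.
Solving gives a = 0.01547559, b = −0.26773556.
Then c = 215.8 − a·512856 − b·4161471 = 1106452.80.
At (513590, 4162261): z = 7948.1 − 1114385.3 + 1106452.80 = 15.6 m.

16 m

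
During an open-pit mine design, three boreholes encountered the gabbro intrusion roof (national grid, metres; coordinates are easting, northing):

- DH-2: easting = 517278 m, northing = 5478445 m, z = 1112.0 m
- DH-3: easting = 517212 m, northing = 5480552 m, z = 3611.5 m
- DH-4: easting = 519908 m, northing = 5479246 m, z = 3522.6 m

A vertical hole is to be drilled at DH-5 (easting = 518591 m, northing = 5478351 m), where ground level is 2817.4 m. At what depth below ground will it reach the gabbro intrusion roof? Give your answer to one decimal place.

1096.3 m

Two edge vectors: DH-2→DH-3 = (-66, 2107, 2499.5), DH-2→DH-4 = (2630, 801, 2410.6).
Normal n = (DH-2→DH-3) × (DH-2→DH-4) = (3077034.7, 6732784.6, -5594276).
So ∂z/∂easting = −n_x/n_z = 0.550032694 and ∂z/∂northing = −n_y/n_z = 1.203513127.
Intercept c from DH-2: 1112 − 284519.81 − 6593380.47 = −6876788.28.
At (518591, 5478351): z_contact = 285242.00 + 6593267.34 − 6876788.28 = 1721.06 m.
Depth below ground = 2817.4 − 1721.06 = 1096.3 m.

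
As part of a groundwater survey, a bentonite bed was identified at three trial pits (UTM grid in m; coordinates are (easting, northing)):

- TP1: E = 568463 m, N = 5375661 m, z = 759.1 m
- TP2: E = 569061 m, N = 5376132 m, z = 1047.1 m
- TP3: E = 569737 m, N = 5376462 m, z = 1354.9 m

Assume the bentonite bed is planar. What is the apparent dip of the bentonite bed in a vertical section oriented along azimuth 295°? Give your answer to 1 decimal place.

18.6°

Let the plane be z = a·E + b·N + c.
TP2−TP1: 598a + 471b = 288;  TP3−TP1: 1274a + 801b = 595.8.
Solving gives a = 0.41249, b = 0.08776.
Unit vector along 295° is (sin 295°, cos 295°) = (-0.9063, 0.4226).
Slope in that direction = a·(-0.9063) + b·(0.4226) = −0.33675.
Apparent dip = arctan|0.33675| = 18.6° (true dip is 22.9°, so apparent ≤ true as expected).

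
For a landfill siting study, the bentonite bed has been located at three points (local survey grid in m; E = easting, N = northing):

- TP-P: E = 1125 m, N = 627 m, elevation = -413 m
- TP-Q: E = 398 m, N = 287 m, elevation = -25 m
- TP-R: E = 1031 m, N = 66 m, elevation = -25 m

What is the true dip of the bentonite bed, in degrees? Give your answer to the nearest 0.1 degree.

Let the plane be z = a·E + b·N + c.
TP-Q−TP-P: −727a − 340b = 388;  TP-R−TP-P: −94a − 561b = 388.
Solving gives a = −0.22812, b = −0.65340.
Gradient magnitude |∇z| = √(a² + b²) = √(0.05204 + 0.42693) = 0.69208.
True dip = arctan(0.69208) = 34.7°, dipping toward NNE (azimuth ≈ 019°).

34.7°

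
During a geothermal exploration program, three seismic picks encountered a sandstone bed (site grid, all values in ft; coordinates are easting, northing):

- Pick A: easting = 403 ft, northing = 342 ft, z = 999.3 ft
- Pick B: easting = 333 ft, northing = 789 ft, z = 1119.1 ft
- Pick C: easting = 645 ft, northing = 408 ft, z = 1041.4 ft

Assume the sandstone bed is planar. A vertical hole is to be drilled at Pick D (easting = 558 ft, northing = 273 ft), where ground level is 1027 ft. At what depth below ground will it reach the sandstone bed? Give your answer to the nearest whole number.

32 ft

Let the plane be z = a·easting + b·northing + c.
Pick B−Pick A: −70a + 447b = 119.8;  Pick C−Pick A: 242a + 66b = 42.1.
Solving gives a = 0.09674, b = 0.28316.
Then c = 999.3 − a·403 − b·342 = 863.47.
At (558, 273): z_contact = 54.0 + 77.3 + 863.47 = 994.8 ft.
Depth below ground = 1027 − 994.8 = 32 ft.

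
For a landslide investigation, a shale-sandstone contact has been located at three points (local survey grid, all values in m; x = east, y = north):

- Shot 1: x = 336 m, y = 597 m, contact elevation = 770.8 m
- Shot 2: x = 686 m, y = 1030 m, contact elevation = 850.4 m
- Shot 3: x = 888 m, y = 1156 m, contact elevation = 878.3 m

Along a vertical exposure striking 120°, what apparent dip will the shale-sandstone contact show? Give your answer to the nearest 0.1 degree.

1.8°

Two edge vectors: Shot 1→Shot 2 = (350, 433, 79.6), Shot 1→Shot 3 = (552, 559, 107.5).
Normal n = (Shot 1→Shot 2) × (Shot 1→Shot 3) = (2051.1, 6314.2, -43366).
So ∂z/∂x = −n_x/n_z = 0.04730 and ∂z/∂y = −n_y/n_z = 0.14560.
Unit vector along 120° is (sin 120°, cos 120°) = (0.8660, -0.5000).
Slope in that direction = a·(0.8660) + b·(-0.5000) = −0.03184.
Apparent dip = arctan|0.03184| = 1.8° (true dip is 8.7°, so apparent ≤ true as expected).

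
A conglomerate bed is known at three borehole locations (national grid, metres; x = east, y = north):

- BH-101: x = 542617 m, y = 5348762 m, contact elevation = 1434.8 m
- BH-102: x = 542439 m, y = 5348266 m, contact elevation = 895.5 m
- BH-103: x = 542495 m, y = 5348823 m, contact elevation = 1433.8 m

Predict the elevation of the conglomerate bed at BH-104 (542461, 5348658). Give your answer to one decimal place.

1266.2 m

Let the plane be z = a·x + b·y + c.
BH-102−BH-101: −178a − 496b = −539.3;  BH-103−BH-101: −122a + 61b = −1.
Solving gives a = 0.467889870, b = 0.919386297.
Then c = 1434.8 − a·542617 − b·5348762 = −5170028.68.
At (542461, 5348658): z = 253812.0 + 4917482.9 − 5170028.68 = 1266.2 m.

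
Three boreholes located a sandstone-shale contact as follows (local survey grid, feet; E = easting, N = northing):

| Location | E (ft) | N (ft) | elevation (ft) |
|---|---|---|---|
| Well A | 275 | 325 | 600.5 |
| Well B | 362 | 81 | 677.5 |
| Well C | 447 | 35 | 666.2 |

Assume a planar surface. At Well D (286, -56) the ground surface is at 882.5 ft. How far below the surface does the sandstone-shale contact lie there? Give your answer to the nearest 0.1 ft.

114.8 ft

Let the plane be z = a·E + b·N + c.
Well B−Well A: 87a − 244b = 77;  Well C−Well A: 172a − 290b = 65.7.
Solving gives a = −0.37634, b = −0.44976.
Then c = 600.5 − a·275 − b·325 = 850.17.
At (286, -56): z_contact = −107.63 + 25.19 + 850.17 = 767.72 ft.
Depth below ground = 882.5 − 767.72 = 114.8 ft.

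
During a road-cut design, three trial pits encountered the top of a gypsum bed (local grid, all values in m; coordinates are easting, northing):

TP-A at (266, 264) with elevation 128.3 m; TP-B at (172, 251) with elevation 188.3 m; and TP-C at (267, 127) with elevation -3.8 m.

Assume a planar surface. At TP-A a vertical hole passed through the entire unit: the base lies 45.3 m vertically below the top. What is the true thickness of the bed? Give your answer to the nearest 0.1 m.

28.6 m

Two edge vectors: TP-A→TP-B = (-94, -13, 60), TP-A→TP-C = (1, -137, -132.1).
Normal n = (TP-A→TP-B) × (TP-A→TP-C) = (9937.3, -12357.4, 12891).
So ∂z/∂easting = −n_x/n_z = −0.77087 and ∂z/∂northing = −n_y/n_z = 0.95861.
|∇z| = √(a²+b²) = 1.23011, so dip δ = arctan(1.23011) = 50.89°.
True thickness = vertical thickness × cos δ = 45.3 × cos 50.89° = 28.6 m.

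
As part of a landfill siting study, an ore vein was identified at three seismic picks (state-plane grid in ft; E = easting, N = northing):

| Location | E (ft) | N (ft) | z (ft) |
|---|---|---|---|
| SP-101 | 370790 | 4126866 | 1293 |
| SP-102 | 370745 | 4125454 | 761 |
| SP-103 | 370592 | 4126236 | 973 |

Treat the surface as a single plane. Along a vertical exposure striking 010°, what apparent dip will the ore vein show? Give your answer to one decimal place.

23.6°

Let the plane be z = a·E + b·N + c.
SP-102−SP-101: −45a − 1412b = −532;  SP-103−SP-101: −198a − 630b = −320.
Solving gives a = 0.46444, b = 0.36197.
Unit vector along 010° is (sin 10°, cos 10°) = (0.1736, 0.9848).
Slope in that direction = a·(0.1736) + b·(0.9848) = 0.43712.
Apparent dip = arctan|0.43712| = 23.6° (true dip is 30.5°, so apparent ≤ true as expected).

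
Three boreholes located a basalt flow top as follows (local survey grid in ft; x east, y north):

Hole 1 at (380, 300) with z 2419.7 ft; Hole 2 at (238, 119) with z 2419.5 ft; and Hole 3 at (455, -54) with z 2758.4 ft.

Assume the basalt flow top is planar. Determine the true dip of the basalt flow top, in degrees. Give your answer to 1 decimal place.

Let the plane be z = a·x + b·y + c.
Hole 2−Hole 1: −142a − 181b = −0.2;  Hole 3−Hole 1: 75a − 354b = 338.7.
Solving gives a = 0.96135, b = −0.75310.
Gradient magnitude |∇z| = √(a² + b²) = √(0.92419 + 0.56717) = 1.22121.
True dip = arctan(1.22121) = 50.7°, dipping toward NW (azimuth ≈ 308°).

50.7°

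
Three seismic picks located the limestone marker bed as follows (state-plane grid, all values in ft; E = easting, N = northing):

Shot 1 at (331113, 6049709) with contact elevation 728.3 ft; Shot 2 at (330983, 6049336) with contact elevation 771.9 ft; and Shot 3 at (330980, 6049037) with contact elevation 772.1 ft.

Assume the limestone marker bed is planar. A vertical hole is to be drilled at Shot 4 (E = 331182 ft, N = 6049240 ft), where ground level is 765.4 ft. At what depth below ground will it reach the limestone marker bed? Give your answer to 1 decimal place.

62.1 ft

Let the plane be z = a·E + b·N + c.
Shot 2−Shot 1: −130a − 373b = 43.6;  Shot 3−Shot 1: −133a − 672b = 43.8.
Solving gives a = −0.343349845, b = 0.002776085.
Then c = 728.3 − a·331113 − b·6049709 = 97621.39.
At (331182, 6049240): z_contact = −113711.29 + 16793.21 + 97621.39 = 703.31 ft.
Depth below ground = 765.4 − 703.31 = 62.1 ft.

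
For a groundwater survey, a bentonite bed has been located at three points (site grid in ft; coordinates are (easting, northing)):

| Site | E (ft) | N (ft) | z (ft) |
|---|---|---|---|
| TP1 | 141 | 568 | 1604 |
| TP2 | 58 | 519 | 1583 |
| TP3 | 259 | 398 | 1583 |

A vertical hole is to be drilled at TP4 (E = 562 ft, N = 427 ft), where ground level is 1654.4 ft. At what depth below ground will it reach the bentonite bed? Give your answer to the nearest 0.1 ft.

Let the plane be z = a·E + b·N + c.
TP2−TP1: −83a − 49b = −21;  TP3−TP1: 118a − 170b = −21.
Solving gives a = 0.12774, b = 0.21220.
Then c = 1604 − a·141 − b·568 = 1465.46.
At (562, 427): z_contact = 71.79 + 90.61 + 1465.46 = 1627.86 ft.
Depth below ground = 1654.4 − 1627.86 = 26.5 ft.

26.5 ft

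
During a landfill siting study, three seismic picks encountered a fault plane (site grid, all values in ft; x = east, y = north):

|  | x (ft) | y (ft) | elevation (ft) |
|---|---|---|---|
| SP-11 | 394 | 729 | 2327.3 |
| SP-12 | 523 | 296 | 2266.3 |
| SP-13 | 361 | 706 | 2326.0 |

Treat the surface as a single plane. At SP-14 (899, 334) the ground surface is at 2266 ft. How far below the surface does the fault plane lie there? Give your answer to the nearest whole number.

13 ft

Two edge vectors: SP-11→SP-12 = (129, -433, -61), SP-11→SP-13 = (-33, -23, -1.3).
Normal n = (SP-11→SP-12) × (SP-11→SP-13) = (-840.1, 2180.7, -17256).
So ∂z/∂x = −n_x/n_z = −0.04868 and ∂z/∂y = −n_y/n_z = 0.12637.
Intercept c from SP-11: 2327.3 + 19.18 − 92.13 = 2254.36.
At (899, 334): z_contact = −43.8 + 42.2 + 2254.36 = 2252.8 ft.
Depth below ground = 2266 − 2252.8 = 13 ft.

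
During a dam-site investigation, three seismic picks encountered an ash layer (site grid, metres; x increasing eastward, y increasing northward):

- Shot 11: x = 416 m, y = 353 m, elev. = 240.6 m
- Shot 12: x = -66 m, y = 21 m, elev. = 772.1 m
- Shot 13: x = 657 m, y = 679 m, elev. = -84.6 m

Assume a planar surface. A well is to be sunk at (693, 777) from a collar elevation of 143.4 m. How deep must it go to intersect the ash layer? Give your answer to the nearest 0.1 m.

Two edge vectors: Shot 11→Shot 12 = (-482, -332, 531.5), Shot 11→Shot 13 = (241, 326, -325.2).
Normal n = (Shot 11→Shot 12) × (Shot 11→Shot 13) = (-65302.6, -28654.9, -77120).
So ∂z/∂x = −n_x/n_z = −0.84677 and ∂z/∂y = −n_y/n_z = −0.37156.
Intercept c from Shot 11: 240.6 + 352.25 + 131.16 = 724.02.
At (693, 777): z_contact = −586.81 − 288.70 + 724.02 = -151.50 m.
Depth below ground = 143.4 − (-151.50) = 294.9 m.

294.9 m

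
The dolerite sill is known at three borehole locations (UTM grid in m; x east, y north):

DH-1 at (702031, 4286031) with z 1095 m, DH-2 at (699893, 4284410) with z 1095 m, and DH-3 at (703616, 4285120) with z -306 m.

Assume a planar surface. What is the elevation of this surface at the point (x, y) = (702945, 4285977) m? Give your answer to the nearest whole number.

Let the plane be z = a·x + b·y + c.
DH-2−DH-1: −2138a − 1621b = 0;  DH-3−DH-1: 1585a − 911b = −1401.
Solving gives a = −0.50277164, b = 0.66312509.
Then c = 1095 − a·702031 − b·4286031 = −2488118.40.
At (702945, 4285977): z = −353420.8 + 2842138.9 − 2488118.40 = 599.7 m.

600 m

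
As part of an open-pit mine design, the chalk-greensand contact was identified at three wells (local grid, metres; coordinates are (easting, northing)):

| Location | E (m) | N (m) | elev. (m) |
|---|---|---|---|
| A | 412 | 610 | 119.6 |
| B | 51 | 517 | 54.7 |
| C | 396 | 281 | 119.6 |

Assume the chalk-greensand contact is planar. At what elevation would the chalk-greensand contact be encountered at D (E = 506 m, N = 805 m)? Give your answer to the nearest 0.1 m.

135.0 m

Let the plane be z = a·E + b·N + c.
B−A: −361a − 93b = −64.9;  C−A: −16a − 329b = 0.
Solving gives a = 0.18206, b = −0.00885.
Then c = 119.6 − a·412 − b·610 = 49.99.
At (506, 805): z = 92.1 − 7.1 + 49.99 = 135.0 m.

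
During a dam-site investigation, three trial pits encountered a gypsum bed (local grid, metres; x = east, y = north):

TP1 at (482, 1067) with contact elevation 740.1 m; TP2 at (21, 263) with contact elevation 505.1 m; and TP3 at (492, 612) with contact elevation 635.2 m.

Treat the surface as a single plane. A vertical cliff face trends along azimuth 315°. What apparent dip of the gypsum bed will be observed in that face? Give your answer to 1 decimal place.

5.2°

Let the plane be z = a·x + b·y + c.
TP2−TP1: −461a − 804b = −235;  TP3−TP1: 10a − 455b = −104.9.
Solving gives a = 0.10370, b = 0.23283.
Unit vector along 315° is (sin 315°, cos 315°) = (-0.7071, 0.7071).
Slope in that direction = a·(-0.7071) + b·(0.7071) = 0.09131.
Apparent dip = arctan|0.09131| = 5.2° (true dip is 14.3°, so apparent ≤ true as expected).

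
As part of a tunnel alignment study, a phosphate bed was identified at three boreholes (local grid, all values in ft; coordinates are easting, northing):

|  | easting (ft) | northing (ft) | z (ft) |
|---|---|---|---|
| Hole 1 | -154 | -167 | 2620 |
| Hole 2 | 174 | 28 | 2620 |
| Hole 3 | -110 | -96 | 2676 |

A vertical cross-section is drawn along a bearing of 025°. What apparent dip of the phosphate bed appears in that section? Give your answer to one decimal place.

39.3°

Two edge vectors: Hole 1→Hole 2 = (328, 195, 0), Hole 1→Hole 3 = (44, 71, 56).
Normal n = (Hole 1→Hole 2) × (Hole 1→Hole 3) = (10920, -18368, 14708).
So ∂z/∂easting = −n_x/n_z = −0.74245 and ∂z/∂northing = −n_y/n_z = 1.24884.
Unit vector along 025° is (sin 25°, cos 25°) = (0.4226, 0.9063).
Slope in that direction = a·(0.4226) + b·(0.9063) = 0.81806.
Apparent dip = arctan|0.81806| = 39.3° (true dip is 55.5°, so apparent ≤ true as expected).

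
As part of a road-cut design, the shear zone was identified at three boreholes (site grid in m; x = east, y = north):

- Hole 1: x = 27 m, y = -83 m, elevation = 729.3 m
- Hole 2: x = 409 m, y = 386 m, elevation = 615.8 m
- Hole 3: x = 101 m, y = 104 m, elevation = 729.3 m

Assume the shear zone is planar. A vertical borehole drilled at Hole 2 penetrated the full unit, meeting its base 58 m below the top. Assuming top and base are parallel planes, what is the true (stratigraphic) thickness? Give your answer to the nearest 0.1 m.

Two edge vectors: Hole 1→Hole 2 = (382, 469, -113.5), Hole 1→Hole 3 = (74, 187, 0).
Normal n = (Hole 1→Hole 2) × (Hole 1→Hole 3) = (21224.5, -8399, 36728).
So ∂z/∂x = −n_x/n_z = −0.57788 and ∂z/∂y = −n_y/n_z = 0.22868.
|∇z| = √(a²+b²) = 0.62149, so dip δ = arctan(0.62149) = 31.86°.
True thickness = vertical thickness × cos δ = 58 × cos 31.86° = 49.3 m.

49.3 m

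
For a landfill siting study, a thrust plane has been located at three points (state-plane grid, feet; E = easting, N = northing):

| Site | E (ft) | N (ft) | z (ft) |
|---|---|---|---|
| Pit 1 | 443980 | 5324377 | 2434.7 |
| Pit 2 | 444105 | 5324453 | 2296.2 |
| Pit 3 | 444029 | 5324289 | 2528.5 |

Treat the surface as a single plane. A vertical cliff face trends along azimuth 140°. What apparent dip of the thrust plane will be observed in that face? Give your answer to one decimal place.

Let the plane be z = a·E + b·N + c.
Pit 2−Pit 1: 125a + 76b = −138.5;  Pit 3−Pit 1: 49a − 88b = 93.8.
Solving gives a = −0.34360, b = −1.25723.
Unit vector along 140° is (sin 140°, cos 140°) = (0.6428, -0.7660).
Slope in that direction = a·(0.6428) + b·(-0.7660) = 0.74223.
Apparent dip = arctan|0.74223| = 36.6° (true dip is 52.5°, so apparent ≤ true as expected).

36.6°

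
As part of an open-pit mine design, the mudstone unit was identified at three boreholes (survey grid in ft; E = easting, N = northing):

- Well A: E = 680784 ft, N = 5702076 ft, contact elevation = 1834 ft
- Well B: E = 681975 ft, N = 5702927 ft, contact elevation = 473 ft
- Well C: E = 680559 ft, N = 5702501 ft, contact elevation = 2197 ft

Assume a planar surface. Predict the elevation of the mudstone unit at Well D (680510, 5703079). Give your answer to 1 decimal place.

2363.8 ft

Let the plane be z = a·E + b·N + c.
Well B−Well A: 1191a + 851b = −1361;  Well C−Well A: −225a + 425b = 363.
Solving gives a = −1.271895650, b = 0.180761127.
Then c = 1834 − a·680784 − b·5702076 = −162993.47.
At (680510, 5703079): z = −865537.7 + 1030895.0 − 162993.47 = 2363.8 ft.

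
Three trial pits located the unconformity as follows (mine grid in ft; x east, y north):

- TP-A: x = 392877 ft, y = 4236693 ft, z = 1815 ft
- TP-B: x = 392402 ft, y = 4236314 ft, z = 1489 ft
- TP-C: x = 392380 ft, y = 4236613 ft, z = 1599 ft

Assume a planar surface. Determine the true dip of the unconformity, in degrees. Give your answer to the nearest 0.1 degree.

Let the plane be z = a·x + b·y + c.
TP-B−TP-A: −475a − 379b = −326;  TP-C−TP-A: −497a − 80b = −216.
Solving gives a = 0.37100, b = 0.39519.
Gradient magnitude |∇z| = √(a² + b²) = √(0.13764 + 0.15618) = 0.54205.
True dip = arctan(0.54205) = 28.5°, dipping toward SW (azimuth ≈ 223°).

28.5°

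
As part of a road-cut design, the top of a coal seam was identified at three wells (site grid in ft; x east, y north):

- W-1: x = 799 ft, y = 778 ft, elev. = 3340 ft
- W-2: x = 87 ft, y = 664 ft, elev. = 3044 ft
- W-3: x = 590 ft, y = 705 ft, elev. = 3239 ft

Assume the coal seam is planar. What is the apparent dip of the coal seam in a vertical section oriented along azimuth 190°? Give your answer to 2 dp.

Two edge vectors: W-1→W-2 = (-712, -114, -296), W-1→W-3 = (-209, -73, -101).
Normal n = (W-1→W-2) × (W-1→W-3) = (-10094, -10048, 28150).
So ∂z/∂x = −n_x/n_z = 0.35858 and ∂z/∂y = −n_y/n_z = 0.35694.
Unit vector along 190° is (sin 190°, cos 190°) = (-0.1736, -0.9848).
Slope in that direction = a·(-0.1736) + b·(-0.9848) = −0.41379.
Apparent dip = arctan|0.41379| = 22.48° (true dip is 26.8°, so apparent ≤ true as expected).

22.48°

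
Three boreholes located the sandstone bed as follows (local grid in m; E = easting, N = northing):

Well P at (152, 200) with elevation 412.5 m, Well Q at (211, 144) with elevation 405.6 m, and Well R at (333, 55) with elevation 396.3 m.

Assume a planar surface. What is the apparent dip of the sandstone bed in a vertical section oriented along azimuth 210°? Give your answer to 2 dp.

Let the plane be z = a·E + b·N + c.
Well Q−Well P: 59a − 56b = −6.9;  Well R−Well P: 181a − 145b = −16.2.
Solving gives a = 0.05901, b = 0.18539.
Unit vector along 210° is (sin 210°, cos 210°) = (-0.5000, -0.8660).
Slope in that direction = a·(-0.5000) + b·(-0.8660) = −0.19006.
Apparent dip = arctan|0.19006| = 10.76° (true dip is 11.0°, so apparent ≤ true as expected).

10.76°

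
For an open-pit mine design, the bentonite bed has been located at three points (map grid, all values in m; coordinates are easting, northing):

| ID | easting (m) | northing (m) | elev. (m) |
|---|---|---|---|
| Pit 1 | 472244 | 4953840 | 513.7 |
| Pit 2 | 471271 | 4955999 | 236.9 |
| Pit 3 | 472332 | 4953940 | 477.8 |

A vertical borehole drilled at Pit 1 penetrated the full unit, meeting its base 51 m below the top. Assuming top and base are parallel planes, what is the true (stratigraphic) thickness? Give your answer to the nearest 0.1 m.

49.2 m

Let the plane be z = a·easting + b·northing + c.
Pit 2−Pit 1: −973a + 2159b = −276.8;  Pit 3−Pit 1: 88a + 100b = −35.9.
Solving gives a = −0.17344, b = −0.20637.
|∇z| = √(a²+b²) = 0.26958, so dip δ = arctan(0.26958) = 15.09°.
True thickness = vertical thickness × cos δ = 51 × cos 15.09° = 49.2 m.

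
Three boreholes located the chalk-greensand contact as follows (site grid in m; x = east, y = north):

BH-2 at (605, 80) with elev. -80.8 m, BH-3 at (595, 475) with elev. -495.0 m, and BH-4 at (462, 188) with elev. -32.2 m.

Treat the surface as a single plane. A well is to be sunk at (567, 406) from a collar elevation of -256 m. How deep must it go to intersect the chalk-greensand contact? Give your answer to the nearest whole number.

Two edge vectors: BH-2→BH-3 = (-10, 395, -414.2), BH-2→BH-4 = (-143, 108, 48.6).
Normal n = (BH-2→BH-3) × (BH-2→BH-4) = (63930.6, 59716.6, 55405).
So ∂z/∂x = −n_x/n_z = −1.15388 and ∂z/∂y = −n_y/n_z = −1.07782.
Intercept c from BH-2: -80.8 + 698.10 + 86.23 = 703.52.
At (567, 406): z_contact = −654.2 − 437.6 + 703.52 = -388.3 m.
Depth below ground = -256 − (-388.3) = 132 m.

132 m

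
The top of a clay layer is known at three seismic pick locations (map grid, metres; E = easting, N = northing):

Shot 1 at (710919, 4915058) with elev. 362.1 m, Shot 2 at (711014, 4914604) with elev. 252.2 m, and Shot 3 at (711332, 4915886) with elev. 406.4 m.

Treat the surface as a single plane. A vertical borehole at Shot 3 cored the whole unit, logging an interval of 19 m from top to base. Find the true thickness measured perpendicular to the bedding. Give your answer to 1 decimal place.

Two edge vectors: Shot 1→Shot 2 = (95, -454, -109.9), Shot 1→Shot 3 = (413, 828, 44.3).
Normal n = (Shot 1→Shot 2) × (Shot 1→Shot 3) = (70885, -49597.2, 266162).
So ∂z/∂E = −n_x/n_z = −0.26632 and ∂z/∂N = −n_y/n_z = 0.18634.
|∇z| = √(a²+b²) = 0.32504, so dip δ = arctan(0.32504) = 18.01°.
True thickness = vertical thickness × cos δ = 19 × cos 18.01° = 18.1 m.

18.1 m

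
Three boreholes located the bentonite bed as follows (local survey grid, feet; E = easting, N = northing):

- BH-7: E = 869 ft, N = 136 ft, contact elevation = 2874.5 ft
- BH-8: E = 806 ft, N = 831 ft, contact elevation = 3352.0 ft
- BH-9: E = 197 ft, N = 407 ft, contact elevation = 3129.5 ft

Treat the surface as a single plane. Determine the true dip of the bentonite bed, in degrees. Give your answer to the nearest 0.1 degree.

34.4°

Two edge vectors: BH-7→BH-8 = (-63, 695, 477.5), BH-7→BH-9 = (-672, 271, 255).
Normal n = (BH-7→BH-8) × (BH-7→BH-9) = (47822.5, -304815, 449967).
So ∂z/∂E = −n_x/n_z = −0.10628 and ∂z/∂N = −n_y/n_z = 0.67742.
Gradient magnitude |∇z| = √(a² + b²) = √(0.01130 + 0.45889) = 0.68570.
True dip = arctan(0.68570) = 34.4°, dipping toward S (azimuth ≈ 171°).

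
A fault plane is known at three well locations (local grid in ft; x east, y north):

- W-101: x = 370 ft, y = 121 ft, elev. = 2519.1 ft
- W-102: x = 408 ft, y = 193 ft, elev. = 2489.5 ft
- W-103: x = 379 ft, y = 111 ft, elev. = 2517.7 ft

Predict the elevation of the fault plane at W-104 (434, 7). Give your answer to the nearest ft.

2518 ft

Two edge vectors: W-101→W-102 = (38, 72, -29.6), W-101→W-103 = (9, -10, -1.4).
Normal n = (W-101→W-102) × (W-101→W-103) = (-396.8, -213.2, -1028).
So ∂z/∂x = −n_x/n_z = −0.38599 and ∂z/∂y = −n_y/n_z = −0.20739.
Intercept c from W-101: 2519.1 + 142.82 + 25.09 = 2687.01.
At (434, 7): z = −167.5 − 1.5 + 2687.01 = 2518.0 ft.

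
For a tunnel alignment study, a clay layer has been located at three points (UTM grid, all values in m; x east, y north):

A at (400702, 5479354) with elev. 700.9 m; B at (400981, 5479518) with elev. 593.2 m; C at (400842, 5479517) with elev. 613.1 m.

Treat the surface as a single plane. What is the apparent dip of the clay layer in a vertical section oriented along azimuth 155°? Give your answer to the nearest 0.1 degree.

17.7°

Two edge vectors: A→B = (279, 164, -107.7), A→C = (140, 163, -87.8).
Normal n = (A→B) × (A→C) = (3155.9, 9418.2, 22517).
So ∂z/∂x = −n_x/n_z = −0.14016 and ∂z/∂y = −n_y/n_z = −0.41827.
Unit vector along 155° is (sin 155°, cos 155°) = (0.4226, -0.9063).
Slope in that direction = a·(0.4226) + b·(-0.9063) = 0.31985.
Apparent dip = arctan|0.31985| = 17.7° (true dip is 23.8°, so apparent ≤ true as expected).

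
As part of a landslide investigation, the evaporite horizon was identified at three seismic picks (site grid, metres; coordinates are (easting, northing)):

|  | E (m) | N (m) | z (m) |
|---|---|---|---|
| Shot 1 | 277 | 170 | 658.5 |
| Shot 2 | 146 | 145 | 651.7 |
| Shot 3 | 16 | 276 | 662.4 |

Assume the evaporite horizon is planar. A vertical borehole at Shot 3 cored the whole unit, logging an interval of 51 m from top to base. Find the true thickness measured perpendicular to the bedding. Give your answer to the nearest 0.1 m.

Let the plane be z = a·E + b·N + c.
Shot 2−Shot 1: −131a − 25b = −6.8;  Shot 3−Shot 1: −261a + 106b = 3.9.
Solving gives a = 0.03054, b = 0.11198.
|∇z| = √(a²+b²) = 0.11607, so dip δ = arctan(0.11607) = 6.62°.
True thickness = vertical thickness × cos δ = 51 × cos 6.62° = 50.7 m.

50.7 m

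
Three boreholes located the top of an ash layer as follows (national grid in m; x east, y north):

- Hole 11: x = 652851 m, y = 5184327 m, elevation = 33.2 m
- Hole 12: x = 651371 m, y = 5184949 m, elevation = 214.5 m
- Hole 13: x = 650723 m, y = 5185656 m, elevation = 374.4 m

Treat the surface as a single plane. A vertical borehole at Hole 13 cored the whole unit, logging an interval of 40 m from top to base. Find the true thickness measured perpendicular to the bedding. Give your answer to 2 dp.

Two edge vectors: Hole 11→Hole 12 = (-1480, 622, 181.3), Hole 11→Hole 13 = (-2128, 1329, 341.2).
Normal n = (Hole 11→Hole 12) × (Hole 11→Hole 13) = (-28721.3, 119169.6, -643304).
So ∂z/∂x = −n_x/n_z = −0.04465 and ∂z/∂y = −n_y/n_z = 0.18525.
|∇z| = √(a²+b²) = 0.19055, so dip δ = arctan(0.19055) = 10.79°.
True thickness = vertical thickness × cos δ = 40 × cos 10.79° = 39.29 m.

39.29 m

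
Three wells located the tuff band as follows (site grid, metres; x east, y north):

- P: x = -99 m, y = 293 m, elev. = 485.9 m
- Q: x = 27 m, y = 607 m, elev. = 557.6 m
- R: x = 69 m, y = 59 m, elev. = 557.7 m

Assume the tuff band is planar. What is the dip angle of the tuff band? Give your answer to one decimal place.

25.6°

Let the plane be z = a·x + b·y + c.
Q−P: 126a + 314b = 71.7;  R−P: 168a − 234b = 71.8.
Solving gives a = 0.47817, b = 0.03647.
Gradient magnitude |∇z| = √(a² + b²) = √(0.22865 + 0.00133) = 0.47956.
True dip = arctan(0.47956) = 25.6°, dipping toward W (azimuth ≈ 266°).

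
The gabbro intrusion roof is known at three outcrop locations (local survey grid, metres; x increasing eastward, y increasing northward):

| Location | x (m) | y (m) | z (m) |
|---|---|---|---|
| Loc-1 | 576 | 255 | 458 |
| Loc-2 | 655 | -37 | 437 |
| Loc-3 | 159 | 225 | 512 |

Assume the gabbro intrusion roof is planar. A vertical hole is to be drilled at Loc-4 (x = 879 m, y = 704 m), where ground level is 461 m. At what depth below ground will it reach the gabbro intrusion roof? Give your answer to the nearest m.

27 m

Let the plane be z = a·x + b·y + c.
Loc-2−Loc-1: 79a − 292b = −21;  Loc-3−Loc-1: −417a − 30b = 54.
Solving gives a = −0.13210, b = 0.03618.
Then c = 458 − a·576 − b·255 = 524.86.
At (879, 704): z_contact = −116.1 + 25.5 + 524.86 = 434.2 m.
Depth below ground = 461 − 434.2 = 27 m.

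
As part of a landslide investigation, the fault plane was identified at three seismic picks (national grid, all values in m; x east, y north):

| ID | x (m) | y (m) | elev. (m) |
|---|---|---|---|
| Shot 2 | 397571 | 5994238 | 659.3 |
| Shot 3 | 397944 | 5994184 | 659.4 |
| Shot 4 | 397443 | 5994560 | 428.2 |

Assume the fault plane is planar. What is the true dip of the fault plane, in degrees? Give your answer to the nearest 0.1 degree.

Let the plane be z = a·x + b·y + c.
Shot 3−Shot 2: 373a − 54b = 0.1;  Shot 4−Shot 2: −128a + 322b = −231.1.
Solving gives a = −0.10996, b = −0.76141.
Gradient magnitude |∇z| = √(a² + b²) = √(0.01209 + 0.57975) = 0.76931.
True dip = arctan(0.76931) = 37.6°, dipping toward N (azimuth ≈ 008°).

37.6°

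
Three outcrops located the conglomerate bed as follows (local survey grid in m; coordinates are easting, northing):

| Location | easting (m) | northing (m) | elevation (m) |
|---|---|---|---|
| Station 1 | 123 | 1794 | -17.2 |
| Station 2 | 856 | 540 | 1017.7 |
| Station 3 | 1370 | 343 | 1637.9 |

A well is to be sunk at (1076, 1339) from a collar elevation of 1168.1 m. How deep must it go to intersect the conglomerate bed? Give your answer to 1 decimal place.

21.5 m

Two edge vectors: Station 1→Station 2 = (733, -1254, 1034.9), Station 1→Station 3 = (1247, -1451, 1655.1).
Normal n = (Station 1→Station 2) × (Station 1→Station 3) = (-573855.5, 77332, 500155).
So ∂z/∂easting = −n_x/n_z = 1.147355 and ∂z/∂northing = −n_y/n_z = −0.154616.
Intercept c from Station 1: -17.2 − 141.12 + 277.38 = 119.06.
At (1076, 1339): z_contact = 1234.55 − 207.03 + 119.06 = 1146.58 m.
Depth below ground = 1168.1 − 1146.58 = 21.5 m.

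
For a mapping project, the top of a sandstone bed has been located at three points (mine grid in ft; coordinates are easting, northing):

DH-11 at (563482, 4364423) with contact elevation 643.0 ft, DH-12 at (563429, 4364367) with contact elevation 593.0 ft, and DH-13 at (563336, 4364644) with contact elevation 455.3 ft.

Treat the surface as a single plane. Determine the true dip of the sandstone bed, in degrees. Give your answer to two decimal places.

Two edge vectors: DH-11→DH-12 = (-53, -56, -50), DH-11→DH-13 = (-146, 221, -187.7).
Normal n = (DH-11→DH-12) × (DH-11→DH-13) = (21561.2, -2648.1, -19889).
So ∂z/∂easting = −n_x/n_z = 1.08408 and ∂z/∂northing = −n_y/n_z = −0.13314.
Gradient magnitude |∇z| = √(a² + b²) = √(1.17522 + 0.01773) = 1.09222.
True dip = arctan(1.09222) = 47.52°, dipping toward W (azimuth ≈ 277°).

47.52°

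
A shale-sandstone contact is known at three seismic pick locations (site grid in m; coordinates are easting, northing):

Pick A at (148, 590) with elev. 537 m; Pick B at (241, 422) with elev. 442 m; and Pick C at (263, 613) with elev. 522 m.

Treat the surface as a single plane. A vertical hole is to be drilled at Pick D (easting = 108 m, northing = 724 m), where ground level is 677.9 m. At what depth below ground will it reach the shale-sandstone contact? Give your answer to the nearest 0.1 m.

Let the plane be z = a·easting + b·northing + c.
Pick B−Pick A: 93a − 168b = −95;  Pick C−Pick A: 115a + 23b = −15.
Solving gives a = −0.21926, b = 0.44410.
Then c = 537 − a·148 − b·590 = 307.43.
At (108, 724): z_contact = −23.68 + 321.53 + 307.43 = 605.28 m.
Depth below ground = 677.9 − 605.28 = 72.6 m.

72.6 m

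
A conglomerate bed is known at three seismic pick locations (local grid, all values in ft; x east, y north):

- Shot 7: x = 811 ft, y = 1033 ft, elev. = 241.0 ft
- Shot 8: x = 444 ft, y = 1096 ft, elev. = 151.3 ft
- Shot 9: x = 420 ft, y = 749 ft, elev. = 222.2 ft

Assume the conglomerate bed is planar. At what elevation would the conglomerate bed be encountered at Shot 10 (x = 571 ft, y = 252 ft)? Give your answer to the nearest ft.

Two edge vectors: Shot 7→Shot 8 = (-367, 63, -89.7), Shot 7→Shot 9 = (-391, -284, -18.8).
Normal n = (Shot 7→Shot 8) × (Shot 7→Shot 9) = (-26659.2, 28173.1, 128861).
So ∂z/∂x = −n_x/n_z = 0.20688 and ∂z/∂y = −n_y/n_z = −0.21863.
Intercept c from Shot 7: 241 − 167.78 + 225.85 = 299.06.
At (571, 252): z = 118.1 − 55.1 + 299.06 = 362.1 ft.

362 ft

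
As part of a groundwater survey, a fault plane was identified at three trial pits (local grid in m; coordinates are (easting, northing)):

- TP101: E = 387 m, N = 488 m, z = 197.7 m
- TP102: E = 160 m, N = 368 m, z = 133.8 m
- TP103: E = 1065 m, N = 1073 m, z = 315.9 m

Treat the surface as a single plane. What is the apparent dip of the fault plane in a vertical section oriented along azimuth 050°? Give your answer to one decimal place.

Let the plane be z = a·E + b·N + c.
TP102−TP101: −227a − 120b = −63.9;  TP103−TP101: 678a + 585b = 118.2.
Solving gives a = 0.45101, b = −0.32065.
Unit vector along 050° is (sin 50°, cos 50°) = (0.7660, 0.6428).
Slope in that direction = a·(0.7660) + b·(0.6428) = 0.13938.
Apparent dip = arctan|0.13938| = 7.9° (true dip is 29.0°, so apparent ≤ true as expected).

7.9°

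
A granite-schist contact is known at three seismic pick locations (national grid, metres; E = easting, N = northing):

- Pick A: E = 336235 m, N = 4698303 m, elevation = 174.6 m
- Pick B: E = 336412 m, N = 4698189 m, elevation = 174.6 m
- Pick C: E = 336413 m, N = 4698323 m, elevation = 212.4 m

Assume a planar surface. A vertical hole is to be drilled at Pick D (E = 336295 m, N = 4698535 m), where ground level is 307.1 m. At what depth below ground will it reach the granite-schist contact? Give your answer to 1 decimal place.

Two edge vectors: Pick A→Pick B = (177, -114, 0), Pick A→Pick C = (178, 20, 37.8).
Normal n = (Pick A→Pick B) × (Pick A→Pick C) = (-4309.2, -6690.6, 23832).
So ∂z/∂E = −n_x/n_z = 0.180815710 and ∂z/∂N = −n_y/n_z = 0.280740181.
Intercept c from Pick A: 174.6 − 60796.57 − 1319002.44 = −1379624.41.
At (336295, 4698535): z_contact = 60807.42 + 1319067.57 − 1379624.41 = 250.58 m.
Depth below ground = 307.1 − 250.58 = 56.5 m.

56.5 m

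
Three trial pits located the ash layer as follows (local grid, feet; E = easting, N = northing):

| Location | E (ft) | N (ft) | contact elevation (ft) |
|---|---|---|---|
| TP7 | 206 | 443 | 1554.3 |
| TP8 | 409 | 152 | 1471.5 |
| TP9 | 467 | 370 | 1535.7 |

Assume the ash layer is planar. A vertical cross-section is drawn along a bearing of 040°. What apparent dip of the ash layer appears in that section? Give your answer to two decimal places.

Let the plane be z = a·E + b·N + c.
TP8−TP7: 203a − 291b = −82.8;  TP9−TP7: 261a − 73b = −18.6.
Solving gives a = 0.01034, b = 0.29175.
Unit vector along 040° is (sin 40°, cos 40°) = (0.6428, 0.7660).
Slope in that direction = a·(0.6428) + b·(0.7660) = 0.23013.
Apparent dip = arctan|0.23013| = 12.96° (true dip is 16.3°, so apparent ≤ true as expected).

12.96°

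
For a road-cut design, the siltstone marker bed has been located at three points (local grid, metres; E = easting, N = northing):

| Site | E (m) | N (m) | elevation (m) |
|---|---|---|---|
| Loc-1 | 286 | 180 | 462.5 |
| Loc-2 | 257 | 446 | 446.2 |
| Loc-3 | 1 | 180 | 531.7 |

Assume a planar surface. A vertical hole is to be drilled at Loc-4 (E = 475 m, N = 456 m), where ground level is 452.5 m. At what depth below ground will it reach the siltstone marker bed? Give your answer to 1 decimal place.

60.1 m

Let the plane be z = a·E + b·N + c.
Loc-2−Loc-1: −29a + 266b = −16.3;  Loc-3−Loc-1: −285a + 0b = 69.2.
Solving gives a = −0.24281, b = −0.08775.
Then c = 462.5 − a·286 − b·180 = 547.74.
At (475, 456): z_contact = −115.33 − 40.01 + 547.74 = 392.39 m.
Depth below ground = 452.5 − 392.39 = 60.1 m.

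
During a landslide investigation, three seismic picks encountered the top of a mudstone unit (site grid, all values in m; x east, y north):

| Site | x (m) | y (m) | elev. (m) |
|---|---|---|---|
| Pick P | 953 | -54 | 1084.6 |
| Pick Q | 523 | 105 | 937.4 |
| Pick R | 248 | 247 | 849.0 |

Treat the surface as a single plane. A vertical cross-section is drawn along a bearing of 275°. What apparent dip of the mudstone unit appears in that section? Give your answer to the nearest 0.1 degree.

Two edge vectors: Pick P→Pick Q = (-430, 159, -147.2), Pick P→Pick R = (-705, 301, -235.6).
Normal n = (Pick P→Pick Q) × (Pick P→Pick R) = (6846.8, 2468, -17335).
So ∂z/∂x = −n_x/n_z = 0.39497 and ∂z/∂y = −n_y/n_z = 0.14237.
Unit vector along 275° is (sin 275°, cos 275°) = (-0.9962, 0.0872).
Slope in that direction = a·(-0.9962) + b·(0.0872) = −0.38106.
Apparent dip = arctan|0.38106| = 20.9° (true dip is 22.8°, so apparent ≤ true as expected).

20.9°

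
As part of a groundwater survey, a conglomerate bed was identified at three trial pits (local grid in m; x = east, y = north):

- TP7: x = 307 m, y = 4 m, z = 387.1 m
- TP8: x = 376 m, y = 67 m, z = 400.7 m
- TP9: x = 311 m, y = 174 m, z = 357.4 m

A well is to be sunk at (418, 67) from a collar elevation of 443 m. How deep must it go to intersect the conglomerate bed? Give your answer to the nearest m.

Let the plane be z = a·x + b·y + c.
TP8−TP7: 69a + 63b = 13.6;  TP9−TP7: 4a + 170b = −29.7.
Solving gives a = 0.36445, b = −0.18328.
Then c = 387.1 − a·307 − b·4 = 275.95.
At (418, 67): z_contact = 152.3 − 12.3 + 275.95 = 416.0 m.
Depth below ground = 443 − 416.0 = 27 m.

27 m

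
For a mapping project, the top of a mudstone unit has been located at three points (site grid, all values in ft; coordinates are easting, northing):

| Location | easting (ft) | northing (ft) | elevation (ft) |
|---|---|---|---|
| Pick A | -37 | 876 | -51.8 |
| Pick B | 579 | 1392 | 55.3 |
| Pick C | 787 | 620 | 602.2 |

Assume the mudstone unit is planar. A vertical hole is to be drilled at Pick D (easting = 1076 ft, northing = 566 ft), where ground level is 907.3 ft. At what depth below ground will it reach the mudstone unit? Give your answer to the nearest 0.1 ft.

Two edge vectors: Pick A→Pick B = (616, 516, 107.1), Pick A→Pick C = (824, -256, 654).
Normal n = (Pick A→Pick B) × (Pick A→Pick C) = (364881.6, -314613.6, -582880).
So ∂z/∂easting = −n_x/n_z = 0.625998 and ∂z/∂northing = −n_y/n_z = −0.539757.
Intercept c from Pick A: -51.8 + 23.16 + 472.83 = 444.19.
At (1076, 566): z_contact = 673.57 − 305.50 + 444.19 = 812.26 ft.
Depth below ground = 907.3 − 812.26 = 95.0 ft.

95.0 ft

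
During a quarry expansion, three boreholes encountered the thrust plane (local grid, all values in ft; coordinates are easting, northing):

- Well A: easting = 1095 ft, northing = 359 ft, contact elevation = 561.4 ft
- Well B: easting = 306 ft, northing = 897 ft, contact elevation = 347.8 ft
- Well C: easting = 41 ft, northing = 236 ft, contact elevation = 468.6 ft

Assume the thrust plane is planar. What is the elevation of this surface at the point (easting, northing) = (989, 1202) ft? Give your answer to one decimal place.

Two edge vectors: Well A→Well B = (-789, 538, -213.6), Well A→Well C = (-1054, -123, -92.8).
Normal n = (Well A→Well B) × (Well A→Well C) = (-76199.2, 151915.2, 664099).
So ∂z/∂easting = −n_x/n_z = 0.114741 and ∂z/∂northing = −n_y/n_z = −0.228754.
Intercept c from Well A: 561.4 − 125.64 + 82.12 = 517.88.
At (989, 1202): z = 113.5 − 275.0 + 517.88 = 356.4 ft.

356.4 ft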